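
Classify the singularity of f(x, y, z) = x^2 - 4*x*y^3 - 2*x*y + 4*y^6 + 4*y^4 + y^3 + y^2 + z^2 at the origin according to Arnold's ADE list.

A_2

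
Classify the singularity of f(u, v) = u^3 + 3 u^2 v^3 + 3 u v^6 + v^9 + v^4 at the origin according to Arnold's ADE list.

The Hessian of f at 0 has rank 0. Corank 2; j^3 = u^3 is a perfect cube, so E-series; the 4-jet and mu = 6 give E_6.

E_{6}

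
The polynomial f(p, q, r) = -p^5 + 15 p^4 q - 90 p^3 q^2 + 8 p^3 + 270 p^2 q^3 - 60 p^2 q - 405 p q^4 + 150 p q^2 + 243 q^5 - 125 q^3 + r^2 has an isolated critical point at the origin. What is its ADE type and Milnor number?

Type E_8, Milnor number mu = 8.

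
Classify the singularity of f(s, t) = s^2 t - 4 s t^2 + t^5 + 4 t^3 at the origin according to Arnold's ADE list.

The Hessian of f at 0 has rank 0. Corank 2; j^3 = t*(s - 2*t)^2 has shape L^2 M (L != M), so D-series; mu = 6 gives D_6.

D_6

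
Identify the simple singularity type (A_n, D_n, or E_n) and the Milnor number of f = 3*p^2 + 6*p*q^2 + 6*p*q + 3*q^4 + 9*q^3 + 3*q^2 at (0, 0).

Type A_2, Milnor number mu = 2.

The Hessian of f at 0 has rank 1. Corank 1: A-series; mu = 2 gives A_2.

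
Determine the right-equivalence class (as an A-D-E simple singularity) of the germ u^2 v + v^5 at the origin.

The Hessian of f at 0 has rank 0. Corank 2; j^3 = u^2*v has shape L^2 M (L != M), so D-series; mu = 6 gives D_6.

D_{6}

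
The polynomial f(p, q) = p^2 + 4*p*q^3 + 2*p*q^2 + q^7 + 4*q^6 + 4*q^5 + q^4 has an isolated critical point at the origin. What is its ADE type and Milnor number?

Type A_6, Milnor number mu = 6.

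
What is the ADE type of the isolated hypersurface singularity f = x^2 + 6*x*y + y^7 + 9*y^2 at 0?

A_{6}

The Hessian of f at 0 has rank 1. Corank 1: A-series; mu = 6 gives A_6.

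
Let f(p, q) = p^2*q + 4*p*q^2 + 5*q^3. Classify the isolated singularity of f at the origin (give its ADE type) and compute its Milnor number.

Type D_4, Milnor number mu = 4.

The Hessian of f at 0 is [[0, 0], [0, 0]] with rank 0, so corank 2. A Groebner basis of the Jacobian ideal J(f) in C{p,q} is {q^3, p^2 - q^2, p*q + 2*q^2}; counting standard monomials gives mu = 4. Corank 2; j^3 = q*(p^2 + 4*p*q + 5*q^2) splits into three distinct lines over C (the quadratic factor has nonzero discriminant), so D_4.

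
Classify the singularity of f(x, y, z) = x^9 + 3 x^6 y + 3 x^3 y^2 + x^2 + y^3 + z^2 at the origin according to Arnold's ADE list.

The Hessian of f at 0 has rank 2. Corank 1: A-series; mu = 2 gives A_2.

A_2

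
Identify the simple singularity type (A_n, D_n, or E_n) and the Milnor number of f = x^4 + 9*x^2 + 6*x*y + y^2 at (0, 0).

The Hessian of f at 0 is [[18, 6], [6, 2]] with rank 1, so corank 1. A Groebner basis of the Jacobian ideal J(f) in C{x,y} is {y^3, x + y/3}; counting standard monomials gives mu = 3. Corank 1: A-series; mu = 3 gives A_3.

Type A_{3}, Milnor number mu = 3.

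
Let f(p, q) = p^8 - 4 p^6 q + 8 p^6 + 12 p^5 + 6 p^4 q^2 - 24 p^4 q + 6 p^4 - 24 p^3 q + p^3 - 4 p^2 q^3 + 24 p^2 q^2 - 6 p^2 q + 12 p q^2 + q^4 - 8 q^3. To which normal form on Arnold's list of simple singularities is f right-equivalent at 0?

E_6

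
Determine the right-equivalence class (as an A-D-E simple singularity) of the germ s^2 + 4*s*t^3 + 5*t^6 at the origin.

The Hessian of f at 0 has rank 1. Corank 1: A-series; mu = 5 gives A_5.

A_5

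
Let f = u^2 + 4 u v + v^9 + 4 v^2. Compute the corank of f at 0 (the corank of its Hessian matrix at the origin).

1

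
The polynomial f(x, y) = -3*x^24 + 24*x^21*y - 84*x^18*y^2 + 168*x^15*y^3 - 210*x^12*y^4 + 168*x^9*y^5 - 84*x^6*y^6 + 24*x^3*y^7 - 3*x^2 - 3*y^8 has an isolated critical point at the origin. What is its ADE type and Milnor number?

Type A_{7}, Milnor number mu = 7.

The Hessian of f at 0 has rank 1. Corank 1: A-series; mu = 7 gives A_7.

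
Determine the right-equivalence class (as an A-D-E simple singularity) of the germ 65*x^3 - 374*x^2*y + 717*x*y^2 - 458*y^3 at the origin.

D_4

The Hessian of f at 0 is [[0, 0], [0, 0]] with rank 0, so corank 2. A Groebner basis of the Jacobian ideal J(f) in C{x,y} is {y^3, x^2 - 213*y^2/61, x*y - 114*y^2/61}; counting standard monomials gives mu = 4. Corank 2; j^3 = (x - 2*y)*(65*x^2 - 244*x*y + 229*y^2) splits into three distinct lines over C (the quadratic factor has nonzero discriminant), so D_4.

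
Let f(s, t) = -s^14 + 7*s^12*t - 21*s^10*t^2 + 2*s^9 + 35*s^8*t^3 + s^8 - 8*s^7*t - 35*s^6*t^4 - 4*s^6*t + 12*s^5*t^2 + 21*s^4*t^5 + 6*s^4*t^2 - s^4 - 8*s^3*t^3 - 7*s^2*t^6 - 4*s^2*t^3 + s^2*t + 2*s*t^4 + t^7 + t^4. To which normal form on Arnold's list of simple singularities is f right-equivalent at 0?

D5

The Hessian of f at 0 is [[0, 0], [0, 0]] with rank 0, so corank 2. A Groebner basis of the Jacobian ideal J(f) in C{s,t} is {s^3, s^2/4 + t^3, s*t}; counting standard monomials gives mu = 5. Corank 2; j^3 = s^2*t has shape L^2 M (L != M), so D-series; mu = 5 gives D_5.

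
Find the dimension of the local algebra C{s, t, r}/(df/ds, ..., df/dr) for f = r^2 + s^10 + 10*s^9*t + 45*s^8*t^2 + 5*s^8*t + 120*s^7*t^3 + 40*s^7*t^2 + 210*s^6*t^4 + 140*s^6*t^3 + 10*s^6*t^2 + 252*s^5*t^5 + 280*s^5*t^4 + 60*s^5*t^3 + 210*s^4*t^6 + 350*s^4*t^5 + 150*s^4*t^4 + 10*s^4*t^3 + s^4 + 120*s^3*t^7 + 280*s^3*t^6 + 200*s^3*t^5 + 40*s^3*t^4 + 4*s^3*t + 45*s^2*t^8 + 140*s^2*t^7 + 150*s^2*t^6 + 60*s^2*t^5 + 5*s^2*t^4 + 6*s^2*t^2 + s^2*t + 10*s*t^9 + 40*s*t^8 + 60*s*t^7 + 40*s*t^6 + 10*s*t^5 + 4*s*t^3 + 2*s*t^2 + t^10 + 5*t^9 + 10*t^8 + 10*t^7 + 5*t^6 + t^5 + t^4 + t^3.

6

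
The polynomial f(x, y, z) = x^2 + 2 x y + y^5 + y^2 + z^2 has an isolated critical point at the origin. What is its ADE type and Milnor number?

Type A_{4}, Milnor number mu = 4.

The Hessian of f at 0 has rank 2. Corank 1: A-series; mu = 4 gives A_4.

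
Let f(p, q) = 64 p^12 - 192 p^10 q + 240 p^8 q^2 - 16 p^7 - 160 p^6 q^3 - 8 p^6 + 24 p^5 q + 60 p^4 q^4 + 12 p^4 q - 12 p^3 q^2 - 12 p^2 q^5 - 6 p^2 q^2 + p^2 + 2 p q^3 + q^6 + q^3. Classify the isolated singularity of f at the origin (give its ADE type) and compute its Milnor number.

Type A2, Milnor number mu = 2.

The Hessian of f at 0 has rank 1. Corank 1: A-series; mu = 2 gives A_2.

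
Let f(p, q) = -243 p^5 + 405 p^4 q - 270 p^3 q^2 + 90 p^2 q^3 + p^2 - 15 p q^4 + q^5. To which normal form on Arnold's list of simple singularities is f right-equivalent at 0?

A4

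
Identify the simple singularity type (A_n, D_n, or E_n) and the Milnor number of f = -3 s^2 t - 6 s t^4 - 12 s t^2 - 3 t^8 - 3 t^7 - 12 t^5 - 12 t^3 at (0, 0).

Type D9, Milnor number mu = 9.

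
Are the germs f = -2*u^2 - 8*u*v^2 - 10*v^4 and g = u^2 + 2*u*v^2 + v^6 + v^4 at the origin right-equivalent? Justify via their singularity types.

No.

The Hessian of f at 0 has rank 1. Corank 1: A-series; mu = 3 gives A_3. The Hessian of g at 0 has rank 1. Corank 1: A-series; mu = 5 gives A_5. f is A_3 but g is A_5, hence not right-equivalent.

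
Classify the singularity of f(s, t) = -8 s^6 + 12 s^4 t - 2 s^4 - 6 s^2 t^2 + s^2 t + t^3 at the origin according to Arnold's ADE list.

D4

The Hessian of f at 0 has rank 0. Corank 2; j^3 = t*(s^2 + t^2) splits into three distinct lines over C (the quadratic factor has nonzero discriminant), so D_4.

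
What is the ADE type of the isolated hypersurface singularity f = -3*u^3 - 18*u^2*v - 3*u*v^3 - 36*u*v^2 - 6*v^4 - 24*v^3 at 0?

E7

The Hessian of f at 0 is [[0, 0], [0, 0]] with rank 0, so corank 2. A Groebner basis of the Jacobian ideal J(f) in C{u,v} is {u^3 + 6*u^2*v + 48*u^2 + 192*u*v + 192*v^2, -6*u^2 + u*v^2 - 24*u*v - 24*v^2, 3*u^2 + 12*u*v + v^3 + 12*v^2}; counting standard monomials gives mu = 7. Corank 2; j^3 = -3*(u + 2*v)^3 is a perfect cube, so E-series; the 4-jet and mu = 7 give E_7.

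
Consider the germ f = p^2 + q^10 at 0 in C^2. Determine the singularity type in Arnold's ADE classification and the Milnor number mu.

The Hessian of f at 0 has rank 1. Corank 1: A-series; mu = 9 gives A_9.

Type A_9, Milnor number mu = 9.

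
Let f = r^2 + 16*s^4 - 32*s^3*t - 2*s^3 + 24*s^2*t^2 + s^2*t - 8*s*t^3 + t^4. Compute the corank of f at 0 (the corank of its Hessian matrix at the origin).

Hessian at 0 has rank 1.

2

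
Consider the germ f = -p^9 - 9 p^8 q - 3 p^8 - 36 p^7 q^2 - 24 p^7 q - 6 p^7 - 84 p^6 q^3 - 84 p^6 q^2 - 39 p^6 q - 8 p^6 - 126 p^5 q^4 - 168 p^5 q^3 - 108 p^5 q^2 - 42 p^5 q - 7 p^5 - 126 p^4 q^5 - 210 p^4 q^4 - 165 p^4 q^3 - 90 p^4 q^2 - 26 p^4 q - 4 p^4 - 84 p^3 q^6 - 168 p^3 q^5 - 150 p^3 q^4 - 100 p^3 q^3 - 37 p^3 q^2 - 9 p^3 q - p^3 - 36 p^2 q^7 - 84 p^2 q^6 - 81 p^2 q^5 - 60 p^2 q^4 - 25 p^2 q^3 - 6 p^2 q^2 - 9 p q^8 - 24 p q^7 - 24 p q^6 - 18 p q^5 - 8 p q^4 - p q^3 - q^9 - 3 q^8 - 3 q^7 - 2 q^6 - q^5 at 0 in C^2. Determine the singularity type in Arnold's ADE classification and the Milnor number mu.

Type E_{7}, Milnor number mu = 7.

The Hessian of f at 0 is [[0, 0], [0, 0]] with rank 0, so corank 2. A Groebner basis of the Jacobian ideal J(f) in C{p,q} is {-3*p^2/5 + q^4 - q^3/5, p^3, p^2*q + p^2/5 + q^3/15, p^2/5 + p*q^2 + q^3/15}; counting standard monomials gives mu = 7. Corank 2; j^3 = -p^3 is a perfect cube, so E-series; the 4-jet and mu = 7 give E_7.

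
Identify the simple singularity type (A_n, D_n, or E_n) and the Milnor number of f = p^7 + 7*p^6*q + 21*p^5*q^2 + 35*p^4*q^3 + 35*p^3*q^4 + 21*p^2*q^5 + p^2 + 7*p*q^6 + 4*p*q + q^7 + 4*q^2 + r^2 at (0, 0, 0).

The Hessian of f at 0 has rank 2. Corank 1: A-series; mu = 6 gives A_6.

Type A_{6}, Milnor number mu = 6.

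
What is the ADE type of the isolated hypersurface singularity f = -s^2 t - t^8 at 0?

D_9

The Hessian of f at 0 has rank 0. Corank 2; j^3 = -s^2*t has shape L^2 M (L != M), so D-series; mu = 9 gives D_9.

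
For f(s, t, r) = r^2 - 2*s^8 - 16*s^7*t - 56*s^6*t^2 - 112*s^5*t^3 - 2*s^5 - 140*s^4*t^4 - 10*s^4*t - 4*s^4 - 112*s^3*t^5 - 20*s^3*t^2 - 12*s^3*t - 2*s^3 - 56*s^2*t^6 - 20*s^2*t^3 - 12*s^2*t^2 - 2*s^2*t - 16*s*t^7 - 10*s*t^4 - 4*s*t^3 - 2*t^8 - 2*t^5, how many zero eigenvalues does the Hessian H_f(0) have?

2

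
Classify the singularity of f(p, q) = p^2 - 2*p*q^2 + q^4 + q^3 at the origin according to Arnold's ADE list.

The Hessian of f at 0 has rank 1. Corank 1: A-series; mu = 2 gives A_2.

A2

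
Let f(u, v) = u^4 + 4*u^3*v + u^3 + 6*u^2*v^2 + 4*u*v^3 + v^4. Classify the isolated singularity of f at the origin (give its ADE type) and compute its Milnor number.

The Hessian of f at 0 is [[0, 0], [0, 0]] with rank 0, so corank 2. A Groebner basis of the Jacobian ideal J(f) in C{u,v} is {v^4, u*v^2 + v^3/3, u^2}; counting standard monomials gives mu = 6. Corank 2; j^3 = u^3 is a perfect cube, so E-series; the 4-jet and mu = 6 give E_6.

Type E_6, Milnor number mu = 6.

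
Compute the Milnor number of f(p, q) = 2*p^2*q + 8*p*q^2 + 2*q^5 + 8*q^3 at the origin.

6

The Hessian of f at 0 has rank 0. Corank 2; j^3 = 2*q*(p + 2*q)^2 has shape L^2 M (L != M), so D-series; mu = 6 gives D_6.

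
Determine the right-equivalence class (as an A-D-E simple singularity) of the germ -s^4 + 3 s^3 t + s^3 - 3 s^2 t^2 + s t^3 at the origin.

E7

The Hessian of f at 0 has rank 0. Corank 2; j^3 = s^3 is a perfect cube, so E-series; the 4-jet and mu = 7 give E_7.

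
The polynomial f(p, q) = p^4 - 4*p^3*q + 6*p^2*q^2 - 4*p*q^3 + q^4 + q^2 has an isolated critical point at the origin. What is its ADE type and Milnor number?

The Hessian of f at 0 has rank 1. Corank 1: A-series; mu = 3 gives A_3.

Type A_3, Milnor number mu = 3.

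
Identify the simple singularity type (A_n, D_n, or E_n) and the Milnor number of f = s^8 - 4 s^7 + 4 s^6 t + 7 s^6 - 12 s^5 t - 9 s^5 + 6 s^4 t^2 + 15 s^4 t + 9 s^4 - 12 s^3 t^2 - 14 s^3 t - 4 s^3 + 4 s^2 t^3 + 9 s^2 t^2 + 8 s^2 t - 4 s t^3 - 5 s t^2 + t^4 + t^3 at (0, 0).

Type D5, Milnor number mu = 5.

The Hessian of f at 0 has rank 0. Corank 2; j^3 = -(s - t)*(2*s - t)^2 has shape L^2 M (L != M), so D-series; mu = 5 gives D_5.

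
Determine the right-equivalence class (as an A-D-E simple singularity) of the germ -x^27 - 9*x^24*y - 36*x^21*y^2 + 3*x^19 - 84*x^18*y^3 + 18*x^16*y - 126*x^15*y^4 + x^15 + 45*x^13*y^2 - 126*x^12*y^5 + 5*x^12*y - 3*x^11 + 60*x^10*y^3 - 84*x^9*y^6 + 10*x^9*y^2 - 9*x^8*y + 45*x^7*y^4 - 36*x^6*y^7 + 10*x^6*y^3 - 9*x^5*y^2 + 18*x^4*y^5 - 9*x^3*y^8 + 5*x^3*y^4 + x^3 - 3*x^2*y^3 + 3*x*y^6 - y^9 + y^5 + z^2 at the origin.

The Hessian of f at 0 has rank 1. Corank 2; j^3 = x^3 is a perfect cube, so E-series; the 5-jet and mu = 8 give E_8.

E8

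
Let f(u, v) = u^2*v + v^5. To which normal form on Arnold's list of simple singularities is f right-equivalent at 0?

The Hessian of f at 0 has rank 0. Corank 2; j^3 = u^2*v has shape L^2 M (L != M), so D-series; mu = 6 gives D_6.

D_6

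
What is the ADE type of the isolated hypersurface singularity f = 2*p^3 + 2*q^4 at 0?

The Hessian of f at 0 has rank 0. Corank 2; j^3 = 2*p^3 is a perfect cube, so E-series; the 4-jet and mu = 6 give E_6.

E_6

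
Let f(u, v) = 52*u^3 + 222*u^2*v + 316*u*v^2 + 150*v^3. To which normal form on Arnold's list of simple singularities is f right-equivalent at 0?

D_{4}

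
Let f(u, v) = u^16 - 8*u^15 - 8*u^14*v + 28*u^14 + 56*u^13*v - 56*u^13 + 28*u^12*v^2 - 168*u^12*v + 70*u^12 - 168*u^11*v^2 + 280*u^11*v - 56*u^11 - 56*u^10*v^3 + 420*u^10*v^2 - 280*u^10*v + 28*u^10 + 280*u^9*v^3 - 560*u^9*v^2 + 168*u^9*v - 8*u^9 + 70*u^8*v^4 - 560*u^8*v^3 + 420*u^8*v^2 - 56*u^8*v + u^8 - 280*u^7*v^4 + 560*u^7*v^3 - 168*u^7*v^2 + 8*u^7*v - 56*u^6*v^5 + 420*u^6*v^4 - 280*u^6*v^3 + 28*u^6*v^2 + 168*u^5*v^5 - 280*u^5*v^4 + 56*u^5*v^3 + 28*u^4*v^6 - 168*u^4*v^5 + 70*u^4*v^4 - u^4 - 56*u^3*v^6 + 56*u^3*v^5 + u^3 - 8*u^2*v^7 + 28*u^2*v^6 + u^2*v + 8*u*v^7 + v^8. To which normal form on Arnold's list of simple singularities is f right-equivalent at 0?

D_{9}

The Hessian of f at 0 is [[0, 0], [0, 0]] with rank 0, so corank 2. A Groebner basis of the Jacobian ideal J(f) in C{u,v} is {-u*v/8 + v^7, u*v^2, u^2 + u*v}; counting standard monomials gives mu = 9. Corank 2; j^3 = u^2*(u + v) has shape L^2 M (L != M), so D-series; mu = 9 gives D_9.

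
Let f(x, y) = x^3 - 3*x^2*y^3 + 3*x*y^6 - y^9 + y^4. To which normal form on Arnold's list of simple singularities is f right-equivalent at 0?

E6

The Hessian of f at 0 is [[0, 0], [0, 0]] with rank 0, so corank 2. A Groebner basis of the Jacobian ideal J(f) in C{x,y} is {y^3, x^2}; counting standard monomials gives mu = 6. Corank 2; j^3 = x^3 is a perfect cube, so E-series; the 4-jet and mu = 6 give E_6.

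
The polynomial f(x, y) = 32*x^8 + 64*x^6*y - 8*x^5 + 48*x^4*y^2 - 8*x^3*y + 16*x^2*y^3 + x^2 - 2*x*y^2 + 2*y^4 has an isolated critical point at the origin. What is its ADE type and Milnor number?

Type A_{3}, Milnor number mu = 3.

The Hessian of f at 0 has rank 1. Corank 1: A-series; mu = 3 gives A_3.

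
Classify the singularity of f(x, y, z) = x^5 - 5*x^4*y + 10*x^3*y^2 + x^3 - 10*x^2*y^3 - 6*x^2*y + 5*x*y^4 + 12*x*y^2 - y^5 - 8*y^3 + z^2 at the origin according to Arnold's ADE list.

The Hessian of f at 0 is [[0, 0, 0], [0, 0, 0], [0, 0, 2]] with rank 1, so corank 2. A Groebner basis of the Jacobian ideal J(f) in C{x,y,z} is {y^5, x*y^3 - 7*y^4/4, x^2 - 4*x*y + 4*y^2, z}; counting standard monomials gives mu = 8. Corank 2; j^3 = (x - 2*y)^3 is a perfect cube, so E-series; the 5-jet and mu = 8 give E_8.

E_{8}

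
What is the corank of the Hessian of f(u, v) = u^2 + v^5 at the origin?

1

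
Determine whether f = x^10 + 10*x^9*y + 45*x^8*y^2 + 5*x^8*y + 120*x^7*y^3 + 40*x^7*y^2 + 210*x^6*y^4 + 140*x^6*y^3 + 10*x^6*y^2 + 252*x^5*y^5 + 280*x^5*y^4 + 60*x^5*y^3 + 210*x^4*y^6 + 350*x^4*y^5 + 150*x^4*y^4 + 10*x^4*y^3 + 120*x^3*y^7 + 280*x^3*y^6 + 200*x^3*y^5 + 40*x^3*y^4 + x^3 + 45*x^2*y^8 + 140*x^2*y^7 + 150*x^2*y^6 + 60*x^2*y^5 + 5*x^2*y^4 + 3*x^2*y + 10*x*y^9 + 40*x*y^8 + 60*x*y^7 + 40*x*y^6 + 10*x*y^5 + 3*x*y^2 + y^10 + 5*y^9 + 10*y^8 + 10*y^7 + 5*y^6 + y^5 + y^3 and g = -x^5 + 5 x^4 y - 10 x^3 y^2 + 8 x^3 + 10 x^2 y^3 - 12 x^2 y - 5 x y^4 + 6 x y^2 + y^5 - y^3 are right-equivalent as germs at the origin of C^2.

Yes.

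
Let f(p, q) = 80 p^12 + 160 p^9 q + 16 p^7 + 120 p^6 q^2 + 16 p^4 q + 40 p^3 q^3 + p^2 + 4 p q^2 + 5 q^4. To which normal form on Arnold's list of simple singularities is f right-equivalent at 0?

A_{3}

The Hessian of f at 0 has rank 1. Corank 1: A-series; mu = 3 gives A_3.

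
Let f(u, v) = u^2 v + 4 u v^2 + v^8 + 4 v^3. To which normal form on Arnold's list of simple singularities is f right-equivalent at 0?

The Hessian of f at 0 has rank 0. Corank 2; j^3 = v*(u + 2*v)^2 has shape L^2 M (L != M), so D-series; mu = 9 gives D_9.

D9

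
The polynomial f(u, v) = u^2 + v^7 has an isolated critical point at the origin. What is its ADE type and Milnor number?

The Hessian of f at 0 has rank 1. Corank 1: A-series; mu = 6 gives A_6.

Type A_{6}, Milnor number mu = 6.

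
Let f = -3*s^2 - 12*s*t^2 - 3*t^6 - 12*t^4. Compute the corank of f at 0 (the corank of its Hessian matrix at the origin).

Hessian at 0 has rank 1.

1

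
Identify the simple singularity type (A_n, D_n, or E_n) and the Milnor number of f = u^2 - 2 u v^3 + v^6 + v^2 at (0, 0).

Type A_1, Milnor number mu = 1.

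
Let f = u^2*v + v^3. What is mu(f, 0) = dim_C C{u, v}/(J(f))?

The Hessian of f at 0 has rank 0. Corank 2; j^3 = v*(u^2 + v^2) splits into three distinct lines over C (the quadratic factor has nonzero discriminant), so D_4.

4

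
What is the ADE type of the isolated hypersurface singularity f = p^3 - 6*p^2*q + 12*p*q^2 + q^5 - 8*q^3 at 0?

E_{8}

The Hessian of f at 0 is [[0, 0], [0, 0]] with rank 0, so corank 2. A Groebner basis of the Jacobian ideal J(f) in C{p,q} is {q^4, p^2 - 4*p*q + 4*q^2}; counting standard monomials gives mu = 8. Corank 2; j^3 = (p - 2*q)^3 is a perfect cube, so E-series; the 5-jet and mu = 8 give E_8.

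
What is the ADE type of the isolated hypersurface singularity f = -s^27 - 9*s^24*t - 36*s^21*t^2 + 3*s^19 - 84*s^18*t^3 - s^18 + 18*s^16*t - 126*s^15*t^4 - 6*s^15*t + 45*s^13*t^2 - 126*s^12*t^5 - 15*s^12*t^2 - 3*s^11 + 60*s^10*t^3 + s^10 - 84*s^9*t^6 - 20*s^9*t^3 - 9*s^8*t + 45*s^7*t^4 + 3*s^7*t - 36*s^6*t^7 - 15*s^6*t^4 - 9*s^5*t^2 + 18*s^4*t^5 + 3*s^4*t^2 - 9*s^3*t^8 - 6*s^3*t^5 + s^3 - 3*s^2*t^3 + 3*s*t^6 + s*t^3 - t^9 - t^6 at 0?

E7

The Hessian of f at 0 is [[0, 0], [0, 0]] with rank 0, so corank 2. A Groebner basis of the Jacobian ideal J(f) in C{s,t} is {s^3, s*t^2, 3*s^2 + t^3}; counting standard monomials gives mu = 7. Corank 2; j^3 = s^3 is a perfect cube, so E-series; the 4-jet and mu = 7 give E_7.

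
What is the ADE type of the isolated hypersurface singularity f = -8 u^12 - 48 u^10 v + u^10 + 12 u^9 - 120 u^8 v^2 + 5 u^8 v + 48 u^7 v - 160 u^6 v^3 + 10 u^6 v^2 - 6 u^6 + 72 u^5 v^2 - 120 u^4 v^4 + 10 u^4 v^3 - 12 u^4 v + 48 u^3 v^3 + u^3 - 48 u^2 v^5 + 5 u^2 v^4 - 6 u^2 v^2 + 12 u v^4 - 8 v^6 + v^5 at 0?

E_8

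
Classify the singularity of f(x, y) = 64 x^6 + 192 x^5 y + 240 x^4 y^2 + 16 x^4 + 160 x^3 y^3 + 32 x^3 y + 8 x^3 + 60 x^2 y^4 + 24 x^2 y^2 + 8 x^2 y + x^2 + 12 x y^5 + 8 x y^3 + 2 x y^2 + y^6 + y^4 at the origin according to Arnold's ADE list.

The Hessian of f at 0 has rank 1. Corank 1: A-series; mu = 5 gives A_5.

A_{5}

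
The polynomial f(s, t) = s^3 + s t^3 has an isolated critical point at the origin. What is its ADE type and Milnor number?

Type E_{7}, Milnor number mu = 7.

The Hessian of f at 0 is [[0, 0], [0, 0]] with rank 0, so corank 2. A Groebner basis of the Jacobian ideal J(f) in C{s,t} is {s^3, s*t^2, 3*s^2 + t^3}; counting standard monomials gives mu = 7. Corank 2; j^3 = s^3 is a perfect cube, so E-series; the 4-jet and mu = 7 give E_7.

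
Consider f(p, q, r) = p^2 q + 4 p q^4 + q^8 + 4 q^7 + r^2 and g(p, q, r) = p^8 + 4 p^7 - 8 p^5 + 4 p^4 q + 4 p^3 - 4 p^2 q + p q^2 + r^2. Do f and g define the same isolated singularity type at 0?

Yes.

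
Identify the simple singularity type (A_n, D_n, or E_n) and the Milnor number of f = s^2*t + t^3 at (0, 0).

Type D_4, Milnor number mu = 4.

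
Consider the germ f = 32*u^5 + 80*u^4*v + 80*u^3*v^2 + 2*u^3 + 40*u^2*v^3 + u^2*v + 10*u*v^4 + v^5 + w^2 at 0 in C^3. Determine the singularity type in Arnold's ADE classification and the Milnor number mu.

Type D6, Milnor number mu = 6.

The Hessian of f at 0 is [[0, 0, 0], [0, 0, 0], [0, 0, 2]] with rank 1, so corank 2. A Groebner basis of the Jacobian ideal J(f) in C{u,v,w} is {-u*v/10 + v^4, u*v^2, u^2 + u*v/2, w}; counting standard monomials gives mu = 6. Corank 2; j^3 = u^2*(2*u + v) has shape L^2 M (L != M), so D-series; mu = 6 gives D_6.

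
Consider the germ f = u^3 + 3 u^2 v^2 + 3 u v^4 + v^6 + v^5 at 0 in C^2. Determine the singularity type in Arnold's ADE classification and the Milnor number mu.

The Hessian of f at 0 has rank 0. Corank 2; j^3 = u^3 is a perfect cube, so E-series; the 5-jet and mu = 8 give E_8.

Type E_{8}, Milnor number mu = 8.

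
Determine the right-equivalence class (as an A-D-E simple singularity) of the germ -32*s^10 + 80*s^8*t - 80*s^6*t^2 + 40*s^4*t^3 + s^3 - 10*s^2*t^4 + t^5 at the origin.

The Hessian of f at 0 has rank 0. Corank 2; j^3 = s^3 is a perfect cube, so E-series; the 5-jet and mu = 8 give E_8.

E_8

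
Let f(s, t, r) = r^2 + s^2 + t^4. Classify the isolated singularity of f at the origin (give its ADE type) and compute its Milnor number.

Type A_{3}, Milnor number mu = 3.

The Hessian of f at 0 is [[2, 0, 0], [0, 0, 0], [0, 0, 2]] with rank 2, so corank 1. A Groebner basis of the Jacobian ideal J(f) in C{s,t,r} is {t^3, s, r}; counting standard monomials gives mu = 3. Corank 1: A-series; mu = 3 gives A_3.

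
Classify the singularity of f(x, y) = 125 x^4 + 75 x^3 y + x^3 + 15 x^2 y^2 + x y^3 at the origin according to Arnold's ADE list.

The Hessian of f at 0 has rank 0. Corank 2; j^3 = x^3 is a perfect cube, so E-series; the 4-jet and mu = 7 give E_7.

E7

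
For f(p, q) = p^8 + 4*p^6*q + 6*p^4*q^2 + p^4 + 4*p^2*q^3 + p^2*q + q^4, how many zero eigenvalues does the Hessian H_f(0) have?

Hessian at 0 has rank 0.

2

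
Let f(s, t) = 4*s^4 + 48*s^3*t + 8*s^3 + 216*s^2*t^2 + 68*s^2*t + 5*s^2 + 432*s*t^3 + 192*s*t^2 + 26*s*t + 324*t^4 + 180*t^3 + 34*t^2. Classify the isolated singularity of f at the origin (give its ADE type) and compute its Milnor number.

Type A_{1}, Milnor number mu = 1.

The Hessian of f at 0 is [[10, 26], [26, 68]] with rank 2, so corank 0. A Groebner basis of the Jacobian ideal J(f) in C{s,t} is {s, t}; counting standard monomials gives mu = 1. Corank 0: nondegenerate Morse point, so A_1.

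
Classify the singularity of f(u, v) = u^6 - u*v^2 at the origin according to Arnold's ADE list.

D7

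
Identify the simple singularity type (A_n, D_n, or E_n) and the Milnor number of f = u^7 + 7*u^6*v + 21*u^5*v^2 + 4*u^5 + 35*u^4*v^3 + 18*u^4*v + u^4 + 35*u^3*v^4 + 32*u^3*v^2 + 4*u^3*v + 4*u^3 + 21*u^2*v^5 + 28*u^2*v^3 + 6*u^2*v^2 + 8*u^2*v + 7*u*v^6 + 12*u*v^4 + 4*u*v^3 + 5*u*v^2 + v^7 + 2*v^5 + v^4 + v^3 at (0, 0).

The Hessian of f at 0 has rank 0. Corank 2; j^3 = (u + v)*(2*u + v)^2 has shape L^2 M (L != M), so D-series; mu = 5 gives D_5.

Type D_5, Milnor number mu = 5.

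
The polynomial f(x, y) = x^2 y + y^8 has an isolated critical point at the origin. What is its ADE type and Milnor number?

Type D_9, Milnor number mu = 9.

The Hessian of f at 0 has rank 0. Corank 2; j^3 = x^2*y has shape L^2 M (L != M), so D-series; mu = 9 gives D_9.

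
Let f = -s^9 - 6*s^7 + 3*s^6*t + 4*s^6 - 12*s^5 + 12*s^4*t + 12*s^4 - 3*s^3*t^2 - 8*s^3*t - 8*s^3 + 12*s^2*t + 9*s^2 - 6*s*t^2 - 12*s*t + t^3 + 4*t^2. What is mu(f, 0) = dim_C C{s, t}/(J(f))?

The Hessian of f at 0 is [[18, -12], [-12, 8]] with rank 1, so corank 1. A Groebner basis of the Jacobian ideal J(f) in C{s,t} is {t^2, s - 2*t/3}; counting standard monomials gives mu = 2. Corank 1: A-series; mu = 2 gives A_2.

2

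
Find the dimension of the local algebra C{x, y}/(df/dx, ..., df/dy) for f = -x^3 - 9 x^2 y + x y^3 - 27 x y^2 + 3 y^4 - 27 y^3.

7

The Hessian of f at 0 has rank 0. Corank 2; j^3 = -(x + 3*y)^3 is a perfect cube, so E-series; the 4-jet and mu = 7 give E_7.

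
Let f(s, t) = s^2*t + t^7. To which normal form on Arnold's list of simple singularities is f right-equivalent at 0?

D8

The Hessian of f at 0 has rank 0. Corank 2; j^3 = s^2*t has shape L^2 M (L != M), so D-series; mu = 8 gives D_8.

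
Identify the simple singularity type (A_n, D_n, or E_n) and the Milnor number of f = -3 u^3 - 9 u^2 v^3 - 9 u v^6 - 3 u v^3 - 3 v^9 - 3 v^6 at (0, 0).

Type E_7, Milnor number mu = 7.

The Hessian of f at 0 has rank 0. Corank 2; j^3 = -3*u^3 is a perfect cube, so E-series; the 4-jet and mu = 7 give E_7.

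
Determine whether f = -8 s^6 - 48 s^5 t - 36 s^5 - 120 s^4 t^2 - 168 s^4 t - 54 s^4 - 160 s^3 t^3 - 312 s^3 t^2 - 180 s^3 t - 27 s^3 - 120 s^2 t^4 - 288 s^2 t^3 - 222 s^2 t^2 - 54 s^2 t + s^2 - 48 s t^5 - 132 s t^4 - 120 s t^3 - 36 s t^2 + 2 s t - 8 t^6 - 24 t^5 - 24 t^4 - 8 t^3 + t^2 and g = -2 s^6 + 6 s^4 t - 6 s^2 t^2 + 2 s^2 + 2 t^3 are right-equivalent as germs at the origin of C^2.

Yes.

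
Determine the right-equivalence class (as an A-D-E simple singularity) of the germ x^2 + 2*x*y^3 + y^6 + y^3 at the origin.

A_2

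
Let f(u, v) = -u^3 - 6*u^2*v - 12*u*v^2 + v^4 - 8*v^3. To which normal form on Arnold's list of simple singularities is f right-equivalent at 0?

The Hessian of f at 0 has rank 0. Corank 2; j^3 = -(u + 2*v)^3 is a perfect cube, so E-series; the 4-jet and mu = 6 give E_6.

E_6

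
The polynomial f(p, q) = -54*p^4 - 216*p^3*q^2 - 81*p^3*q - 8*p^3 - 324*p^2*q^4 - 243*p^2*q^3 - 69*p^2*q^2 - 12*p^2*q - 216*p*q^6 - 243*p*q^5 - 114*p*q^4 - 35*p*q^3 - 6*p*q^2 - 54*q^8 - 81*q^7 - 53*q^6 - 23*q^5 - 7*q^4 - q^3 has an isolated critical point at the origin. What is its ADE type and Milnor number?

Type E7, Milnor number mu = 7.

The Hessian of f at 0 is [[0, 0], [0, 0]] with rank 0, so corank 2. A Groebner basis of the Jacobian ideal J(f) in C{p,q} is {-256*p^2/189 - 256*p*q/189 + q^4 + 8*q^3/567 - 64*q^2/189, p^3 + 172*p^2/189 + 172*p*q/189 + 131*q^3/1134 + 43*q^2/189, p^2*q - 680*p^2/567 - 680*p*q/567 - 404*q^3/1701 - 170*q^2/567, 32*p^2/27 + p*q^2 + 32*p*q/27 + 79*q^3/162 + 8*q^2/27}; counting standard monomials gives mu = 7. Corank 2; j^3 = -(2*p + q)^3 is a perfect cube, so E-series; the 4-jet and mu = 7 give E_7.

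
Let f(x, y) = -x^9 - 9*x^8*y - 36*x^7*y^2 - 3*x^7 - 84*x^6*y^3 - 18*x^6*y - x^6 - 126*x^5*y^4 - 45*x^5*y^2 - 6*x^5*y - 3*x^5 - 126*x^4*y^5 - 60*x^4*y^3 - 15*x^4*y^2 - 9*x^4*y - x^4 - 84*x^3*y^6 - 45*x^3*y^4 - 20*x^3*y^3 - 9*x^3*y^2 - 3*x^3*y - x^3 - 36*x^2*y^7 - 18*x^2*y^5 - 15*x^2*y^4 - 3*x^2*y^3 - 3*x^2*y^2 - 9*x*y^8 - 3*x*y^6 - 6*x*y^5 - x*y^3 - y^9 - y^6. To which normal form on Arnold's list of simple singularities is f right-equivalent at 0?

E_7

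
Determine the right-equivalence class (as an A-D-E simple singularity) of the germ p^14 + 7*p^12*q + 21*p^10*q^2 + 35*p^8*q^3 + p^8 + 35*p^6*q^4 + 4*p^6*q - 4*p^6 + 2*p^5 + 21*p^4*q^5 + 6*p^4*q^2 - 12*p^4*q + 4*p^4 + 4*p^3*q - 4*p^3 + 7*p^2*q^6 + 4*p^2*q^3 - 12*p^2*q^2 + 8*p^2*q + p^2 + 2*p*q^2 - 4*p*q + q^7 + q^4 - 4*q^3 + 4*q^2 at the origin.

A_6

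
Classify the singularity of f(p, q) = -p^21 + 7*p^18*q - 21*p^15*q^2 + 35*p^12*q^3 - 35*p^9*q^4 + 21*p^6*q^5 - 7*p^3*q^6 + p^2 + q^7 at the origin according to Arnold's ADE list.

A_{6}

The Hessian of f at 0 is [[2, 0], [0, 0]] with rank 1, so corank 1. A Groebner basis of the Jacobian ideal J(f) in C{p,q} is {q^6, p}; counting standard monomials gives mu = 6. Corank 1: A-series; mu = 6 gives A_6.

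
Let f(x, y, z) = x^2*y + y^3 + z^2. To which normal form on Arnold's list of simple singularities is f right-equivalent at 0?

The Hessian of f at 0 is [[0, 0, 0], [0, 0, 0], [0, 0, 2]] with rank 1, so corank 2. A Groebner basis of the Jacobian ideal J(f) in C{x,y,z} is {y^3, x^2 + 3*y^2, x*y, z}; counting standard monomials gives mu = 4. Corank 2; j^3 = y*(x^2 + y^2) splits into three distinct lines over C (the quadratic factor has nonzero discriminant), so D_4.

D4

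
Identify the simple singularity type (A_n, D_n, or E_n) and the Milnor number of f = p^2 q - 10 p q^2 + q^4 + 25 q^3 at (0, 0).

The Hessian of f at 0 has rank 0. Corank 2; j^3 = q*(p - 5*q)^2 has shape L^2 M (L != M), so D-series; mu = 5 gives D_5.

Type D5, Milnor number mu = 5.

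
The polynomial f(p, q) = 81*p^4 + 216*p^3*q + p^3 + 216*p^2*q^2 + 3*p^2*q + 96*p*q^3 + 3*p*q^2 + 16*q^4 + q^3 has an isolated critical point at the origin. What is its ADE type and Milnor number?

Type E_6, Milnor number mu = 6.

The Hessian of f at 0 is [[0, 0], [0, 0]] with rank 0, so corank 2. A Groebner basis of the Jacobian ideal J(f) in C{p,q} is {q^4, p*q^2 + 8*q^3/9, p^2 + 2*p*q + q^2}; counting standard monomials gives mu = 6. Corank 2; j^3 = (p + q)^3 is a perfect cube, so E-series; the 4-jet and mu = 6 give E_6.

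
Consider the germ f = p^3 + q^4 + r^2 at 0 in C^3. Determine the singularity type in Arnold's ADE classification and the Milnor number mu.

Type E_{6}, Milnor number mu = 6.

The Hessian of f at 0 is [[0, 0, 0], [0, 0, 0], [0, 0, 2]] with rank 1, so corank 2. A Groebner basis of the Jacobian ideal J(f) in C{p,q,r} is {q^3, p^2, r}; counting standard monomials gives mu = 6. Corank 2; j^3 = p^3 is a perfect cube, so E-series; the 4-jet and mu = 6 give E_6.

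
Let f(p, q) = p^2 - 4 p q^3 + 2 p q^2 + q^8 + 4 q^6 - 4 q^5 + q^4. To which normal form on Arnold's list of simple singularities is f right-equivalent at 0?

A_7

The Hessian of f at 0 has rank 1. Corank 1: A-series; mu = 7 gives A_7.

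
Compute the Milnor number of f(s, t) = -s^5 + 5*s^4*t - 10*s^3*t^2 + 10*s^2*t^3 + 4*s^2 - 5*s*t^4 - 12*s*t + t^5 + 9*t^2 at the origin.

The Hessian of f at 0 has rank 1. Corank 1: A-series; mu = 4 gives A_4.

4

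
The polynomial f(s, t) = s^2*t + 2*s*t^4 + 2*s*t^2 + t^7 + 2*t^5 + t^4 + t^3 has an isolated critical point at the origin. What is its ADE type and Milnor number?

The Hessian of f at 0 is [[0, 0], [0, 0]] with rank 0, so corank 2. A Groebner basis of the Jacobian ideal J(f) in C{s,t} is {s^3 - s^2/4 + t^2/4, s^2/4 + t^3 - t^2/4, s*t + t^2}; counting standard monomials gives mu = 5. Corank 2; j^3 = t*(s + t)^2 has shape L^2 M (L != M), so D-series; mu = 5 gives D_5.

Type D_5, Milnor number mu = 5.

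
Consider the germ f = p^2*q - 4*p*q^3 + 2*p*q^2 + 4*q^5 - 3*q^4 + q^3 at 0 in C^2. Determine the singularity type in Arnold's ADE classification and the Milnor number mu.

Type D5, Milnor number mu = 5.

The Hessian of f at 0 has rank 0. Corank 2; j^3 = q*(p + q)^2 has shape L^2 M (L != M), so D-series; mu = 5 gives D_5.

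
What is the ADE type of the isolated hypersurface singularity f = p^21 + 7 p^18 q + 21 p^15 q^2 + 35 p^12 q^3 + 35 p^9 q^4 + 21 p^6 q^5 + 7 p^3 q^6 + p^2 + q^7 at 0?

The Hessian of f at 0 has rank 1. Corank 1: A-series; mu = 6 gives A_6.

A_{6}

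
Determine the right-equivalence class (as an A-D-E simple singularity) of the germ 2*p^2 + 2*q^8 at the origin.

The Hessian of f at 0 is [[4, 0], [0, 0]] with rank 1, so corank 1. A Groebner basis of the Jacobian ideal J(f) in C{p,q} is {q^7, p}; counting standard monomials gives mu = 7. Corank 1: A-series; mu = 7 gives A_7.

A7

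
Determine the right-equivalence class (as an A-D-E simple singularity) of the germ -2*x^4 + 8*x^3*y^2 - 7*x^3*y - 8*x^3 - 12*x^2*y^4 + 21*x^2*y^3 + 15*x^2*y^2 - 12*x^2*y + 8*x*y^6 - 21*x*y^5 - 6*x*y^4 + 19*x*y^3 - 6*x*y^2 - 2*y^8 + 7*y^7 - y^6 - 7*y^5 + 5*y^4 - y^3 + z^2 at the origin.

E_{7}

The Hessian of f at 0 is [[0, 0, 0], [0, 0, 0], [0, 0, 2]] with rank 1, so corank 2. A Groebner basis of the Jacobian ideal J(f) in C{x,y,z} is {-256*x^2/277 - 256*x*y/277 + y^4 - 8*y^3/831 - 64*y^2/277, x^3 - 204*x^2/277 - 204*x*y/277 + 65*y^3/554 - 51*y^2/277, x^2*y + 808*x^2/831 + 808*x*y/831 - 598*y^3/2493 + 202*y^2/831, -800*x^2/831 + x*y^2 - 800*x*y/831 + 2443*y^3/4986 - 200*y^2/831, z}; counting standard monomials gives mu = 7. Corank 2; j^3 = -(2*x + y)^3 is a perfect cube, so E-series; the 4-jet and mu = 7 give E_7.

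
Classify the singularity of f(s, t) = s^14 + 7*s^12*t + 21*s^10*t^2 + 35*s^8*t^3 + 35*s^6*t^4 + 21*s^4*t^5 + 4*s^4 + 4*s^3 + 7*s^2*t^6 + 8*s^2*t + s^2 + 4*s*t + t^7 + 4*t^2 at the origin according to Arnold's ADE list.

A_6

The Hessian of f at 0 is [[2, 4], [4, 8]] with rank 1, so corank 1. A Groebner basis of the Jacobian ideal J(f) in C{s,t} is {7*s*t/48 - 5*s/384 + t^4 + t^3/3 + 3*t^2/16 - 5*t/192, s*t^2 - s*t/3 + s/48 + 2*t^3/3 - t^2/2 + t/24, s^2 + s/2 + t}; counting standard monomials gives mu = 6. Corank 1: A-series; mu = 6 gives A_6.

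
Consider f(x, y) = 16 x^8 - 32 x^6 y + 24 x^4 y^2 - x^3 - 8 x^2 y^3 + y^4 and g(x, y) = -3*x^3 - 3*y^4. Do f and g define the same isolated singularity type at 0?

The Hessian of f at 0 has rank 0. Corank 2; j^3 = -x^3 is a perfect cube, so E-series; the 4-jet and mu = 6 give E_6. The Hessian of g at 0 has rank 0. Corank 2; j^3 = -3*x^3 is a perfect cube, so E-series; the 4-jet and mu = 6 give E_6. Both have type E_6, hence right-equivalent.

Yes.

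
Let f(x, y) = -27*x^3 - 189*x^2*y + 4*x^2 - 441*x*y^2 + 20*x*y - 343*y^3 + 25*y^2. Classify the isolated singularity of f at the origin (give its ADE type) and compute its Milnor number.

The Hessian of f at 0 has rank 1. Corank 1: A-series; mu = 2 gives A_2.

Type A_{2}, Milnor number mu = 2.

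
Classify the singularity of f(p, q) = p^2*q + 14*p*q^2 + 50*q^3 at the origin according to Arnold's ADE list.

D_4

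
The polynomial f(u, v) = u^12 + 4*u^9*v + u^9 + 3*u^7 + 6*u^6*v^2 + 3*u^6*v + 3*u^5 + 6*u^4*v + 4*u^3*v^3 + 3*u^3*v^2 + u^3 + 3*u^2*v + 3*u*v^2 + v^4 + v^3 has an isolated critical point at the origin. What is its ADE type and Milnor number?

Type E_{6}, Milnor number mu = 6.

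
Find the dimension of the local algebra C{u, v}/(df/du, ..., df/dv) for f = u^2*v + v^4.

5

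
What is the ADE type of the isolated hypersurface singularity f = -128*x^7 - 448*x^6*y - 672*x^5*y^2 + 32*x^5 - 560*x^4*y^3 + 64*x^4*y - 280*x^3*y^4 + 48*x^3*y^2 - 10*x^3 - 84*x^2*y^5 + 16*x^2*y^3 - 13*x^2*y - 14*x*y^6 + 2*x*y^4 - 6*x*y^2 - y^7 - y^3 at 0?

D4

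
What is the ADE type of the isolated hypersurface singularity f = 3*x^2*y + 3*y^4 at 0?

The Hessian of f at 0 has rank 0. Corank 2; j^3 = 3*x^2*y has shape L^2 M (L != M), so D-series; mu = 5 gives D_5.

D_{5}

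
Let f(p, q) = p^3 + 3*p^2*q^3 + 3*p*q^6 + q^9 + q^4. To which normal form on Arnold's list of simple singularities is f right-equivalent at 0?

E_6

The Hessian of f at 0 has rank 0. Corank 2; j^3 = p^3 is a perfect cube, so E-series; the 4-jet and mu = 6 give E_6.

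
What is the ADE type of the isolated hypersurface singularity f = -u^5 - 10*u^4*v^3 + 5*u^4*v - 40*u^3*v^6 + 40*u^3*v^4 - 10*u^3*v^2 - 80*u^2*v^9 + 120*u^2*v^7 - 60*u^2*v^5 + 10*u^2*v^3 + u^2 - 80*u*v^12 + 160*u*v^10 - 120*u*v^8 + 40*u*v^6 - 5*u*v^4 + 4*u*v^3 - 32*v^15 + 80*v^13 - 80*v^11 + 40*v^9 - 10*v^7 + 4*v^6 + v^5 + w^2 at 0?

The Hessian of f at 0 is [[2, 0, 0], [0, 0, 0], [0, 0, 2]] with rank 2, so corank 1. A Groebner basis of the Jacobian ideal J(f) in C{u,v,w} is {u/2 + v^3, u^2, u*v, w}; counting standard monomials gives mu = 4. Corank 1: A-series; mu = 4 gives A_4.

A4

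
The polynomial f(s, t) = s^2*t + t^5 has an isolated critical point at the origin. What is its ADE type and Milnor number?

The Hessian of f at 0 is [[0, 0], [0, 0]] with rank 0, so corank 2. A Groebner basis of the Jacobian ideal J(f) in C{s,t} is {s^2/5 + t^4, s^3, s*t}; counting standard monomials gives mu = 6. Corank 2; j^3 = s^2*t has shape L^2 M (L != M), so D-series; mu = 6 gives D_6.

Type D_{6}, Milnor number mu = 6.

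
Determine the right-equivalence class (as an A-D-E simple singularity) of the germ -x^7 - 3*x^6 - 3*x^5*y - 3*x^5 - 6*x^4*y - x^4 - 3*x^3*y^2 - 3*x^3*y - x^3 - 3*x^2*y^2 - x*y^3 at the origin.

E_{7}

The Hessian of f at 0 has rank 0. Corank 2; j^3 = -x^3 is a perfect cube, so E-series; the 4-jet and mu = 7 give E_7.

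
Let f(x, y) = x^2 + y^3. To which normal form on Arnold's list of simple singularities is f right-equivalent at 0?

A_2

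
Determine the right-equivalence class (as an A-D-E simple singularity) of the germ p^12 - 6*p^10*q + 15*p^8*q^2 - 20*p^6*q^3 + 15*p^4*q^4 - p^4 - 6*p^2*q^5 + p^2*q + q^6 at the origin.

D7

The Hessian of f at 0 is [[0, 0], [0, 0]] with rank 0, so corank 2. A Groebner basis of the Jacobian ideal J(f) in C{p,q} is {p^2/6 + q^5, p^3, p*q}; counting standard monomials gives mu = 7. Corank 2; j^3 = p^2*q has shape L^2 M (L != M), so D-series; mu = 7 gives D_7.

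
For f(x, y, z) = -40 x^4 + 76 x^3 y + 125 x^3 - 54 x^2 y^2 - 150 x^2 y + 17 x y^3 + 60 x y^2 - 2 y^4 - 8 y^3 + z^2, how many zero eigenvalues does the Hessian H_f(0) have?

2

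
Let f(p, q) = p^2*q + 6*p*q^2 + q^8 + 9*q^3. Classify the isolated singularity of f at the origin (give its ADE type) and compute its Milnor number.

The Hessian of f at 0 is [[0, 0], [0, 0]] with rank 0, so corank 2. A Groebner basis of the Jacobian ideal J(f) in C{p,q} is {p^2/8 + q^7 - 9*q^2/8, p^3 + 27*q^3, p*q + 3*q^2}; counting standard monomials gives mu = 9. Corank 2; j^3 = q*(p + 3*q)^2 has shape L^2 M (L != M), so D-series; mu = 9 gives D_9.

Type D_{9}, Milnor number mu = 9.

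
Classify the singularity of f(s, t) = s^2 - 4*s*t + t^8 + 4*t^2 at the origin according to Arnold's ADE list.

A_7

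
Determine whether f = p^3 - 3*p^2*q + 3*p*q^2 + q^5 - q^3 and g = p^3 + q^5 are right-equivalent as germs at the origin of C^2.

The Hessian of f at 0 has rank 0. Corank 2; j^3 = (p - q)^3 is a perfect cube, so E-series; the 5-jet and mu = 8 give E_8. The Hessian of g at 0 has rank 0. Corank 2; j^3 = p^3 is a perfect cube, so E-series; the 5-jet and mu = 8 give E_8. Both have type E_8, hence right-equivalent.

Yes.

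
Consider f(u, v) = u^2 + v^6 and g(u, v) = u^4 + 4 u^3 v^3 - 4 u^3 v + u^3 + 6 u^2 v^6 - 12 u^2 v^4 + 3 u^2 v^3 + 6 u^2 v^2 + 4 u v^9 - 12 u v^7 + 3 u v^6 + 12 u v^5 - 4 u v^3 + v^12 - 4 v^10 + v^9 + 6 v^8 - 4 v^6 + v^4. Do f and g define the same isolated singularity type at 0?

No.

The Hessian of f at 0 has rank 1. Corank 1: A-series; mu = 5 gives A_5. The Hessian of g at 0 has rank 0. Corank 2; j^3 = u^3 is a perfect cube, so E-series; the 4-jet and mu = 6 give E_6. f is A_5 but g is E_6, hence not right-equivalent.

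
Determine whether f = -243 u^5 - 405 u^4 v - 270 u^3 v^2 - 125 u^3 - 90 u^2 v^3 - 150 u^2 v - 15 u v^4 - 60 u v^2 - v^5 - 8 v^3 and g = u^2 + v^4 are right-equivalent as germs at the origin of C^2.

No.

The Hessian of f at 0 has rank 0. Corank 2; j^3 = -(5*u + 2*v)^3 is a perfect cube, so E-series; the 5-jet and mu = 8 give E_8. The Hessian of g at 0 has rank 1. Corank 1: A-series; mu = 3 gives A_3. f is E_8 but g is A_3, hence not right-equivalent.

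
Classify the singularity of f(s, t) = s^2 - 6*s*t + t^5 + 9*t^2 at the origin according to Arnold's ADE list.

The Hessian of f at 0 is [[2, -6], [-6, 18]] with rank 1, so corank 1. A Groebner basis of the Jacobian ideal J(f) in C{s,t} is {t^4, s - 3*t}; counting standard monomials gives mu = 4. Corank 1: A-series; mu = 4 gives A_4.

A4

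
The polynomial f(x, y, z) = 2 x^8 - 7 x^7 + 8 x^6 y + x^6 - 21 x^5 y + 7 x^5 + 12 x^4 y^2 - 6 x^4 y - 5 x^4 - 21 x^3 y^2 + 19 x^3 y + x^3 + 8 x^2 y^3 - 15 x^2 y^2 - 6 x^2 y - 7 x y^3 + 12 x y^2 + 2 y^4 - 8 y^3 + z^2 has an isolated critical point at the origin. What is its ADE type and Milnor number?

The Hessian of f at 0 has rank 1. Corank 2; j^3 = (x - 2*y)^3 is a perfect cube, so E-series; the 4-jet and mu = 7 give E_7.

Type E_{7}, Milnor number mu = 7.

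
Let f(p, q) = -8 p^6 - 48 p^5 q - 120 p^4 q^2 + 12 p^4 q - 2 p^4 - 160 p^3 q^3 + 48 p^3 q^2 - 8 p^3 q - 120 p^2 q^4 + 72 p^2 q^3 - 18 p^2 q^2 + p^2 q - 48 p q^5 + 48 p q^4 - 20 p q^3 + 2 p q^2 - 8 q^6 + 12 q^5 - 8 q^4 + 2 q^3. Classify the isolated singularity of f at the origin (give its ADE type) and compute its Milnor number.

The Hessian of f at 0 is [[0, 0], [0, 0]] with rank 0, so corank 2. A Groebner basis of the Jacobian ideal J(f) in C{p,q} is {q^3, p^2 + 2*q^2, p*q + q^2}; counting standard monomials gives mu = 4. Corank 2; j^3 = q*(p^2 + 2*p*q + 2*q^2) splits into three distinct lines over C (the quadratic factor has nonzero discriminant), so D_4.

Type D_4, Milnor number mu = 4.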